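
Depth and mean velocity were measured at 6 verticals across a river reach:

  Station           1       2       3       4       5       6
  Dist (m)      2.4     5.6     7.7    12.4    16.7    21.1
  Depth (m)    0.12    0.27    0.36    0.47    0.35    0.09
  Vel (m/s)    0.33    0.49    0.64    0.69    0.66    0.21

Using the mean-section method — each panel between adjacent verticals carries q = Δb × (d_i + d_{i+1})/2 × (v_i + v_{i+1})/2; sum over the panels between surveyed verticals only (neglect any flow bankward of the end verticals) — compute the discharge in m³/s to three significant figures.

Panel 1-2: Δb = 3.2 m, d̄ = (0.12+0.27)/2 = 0.195, v̄ = (0.33+0.49)/2 = 0.41 → q = 3.2×0.195×0.41 = 0.2558 m³/s
Panel 2-3: Δb = 2.1 m, d̄ = (0.27+0.36)/2 = 0.315, v̄ = (0.49+0.64)/2 = 0.565 → q = 2.1×0.315×0.565 = 0.3737 m³/s
Panel 3-4: Δb = 4.7 m, d̄ = (0.36+0.47)/2 = 0.415, v̄ = (0.64+0.69)/2 = 0.665 → q = 4.7×0.415×0.665 = 1.297 m³/s
Panel 4-5: Δb = 4.3 m, d̄ = (0.47+0.35)/2 = 0.41, v̄ = (0.69+0.66)/2 = 0.675 → q = 4.3×0.41×0.675 = 1.190 m³/s
Panel 5-6: Δb = 4.4 m, d̄ = (0.35+0.09)/2 = 0.22, v̄ = (0.66+0.21)/2 = 0.435 → q = 4.4×0.22×0.435 = 0.4211 m³/s
Q = Σ q = 3.538 m³/s

3.54 m³/s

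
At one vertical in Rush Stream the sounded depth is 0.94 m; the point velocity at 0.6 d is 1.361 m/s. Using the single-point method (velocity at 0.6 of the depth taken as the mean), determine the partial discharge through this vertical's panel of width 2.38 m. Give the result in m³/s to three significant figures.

3.04 m³/s

v̄ = v₀.₆ = 1.361 m/s
q = v̄ × d × w = 1.361 × 0.94 × 2.38 = 3.045 m³/s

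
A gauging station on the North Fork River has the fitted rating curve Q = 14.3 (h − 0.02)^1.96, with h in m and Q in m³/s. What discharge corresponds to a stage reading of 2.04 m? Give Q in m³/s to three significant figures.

56.7 m³/s

Q = 14.3 × (2.04 − 0.02)^1.96 = 14.3 × 2.02^1.96 = 56.73 m³/s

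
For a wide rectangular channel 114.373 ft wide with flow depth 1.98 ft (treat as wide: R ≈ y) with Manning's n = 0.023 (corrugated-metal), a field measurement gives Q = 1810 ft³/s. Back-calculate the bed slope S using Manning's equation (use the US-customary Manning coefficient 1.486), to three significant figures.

0.00616

A = b·y = 114.373 × 1.98 = 226.5 ft²
Wide channel: R ≈ y = 1.98 ft
S = (Q·n / (1.486·A·R^(2/3)))² = (1810×0.023 / (1.486×226.5×1.577))² = 0.006155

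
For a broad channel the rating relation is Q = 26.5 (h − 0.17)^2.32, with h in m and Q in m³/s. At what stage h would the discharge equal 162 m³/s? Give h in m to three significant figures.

2.35 m

h − h₀ = (Q/C)^(1/b) = (162/26.5)^(1/2.32) = 2.182 m
h = 0.17 + 2.182 = 2.352 m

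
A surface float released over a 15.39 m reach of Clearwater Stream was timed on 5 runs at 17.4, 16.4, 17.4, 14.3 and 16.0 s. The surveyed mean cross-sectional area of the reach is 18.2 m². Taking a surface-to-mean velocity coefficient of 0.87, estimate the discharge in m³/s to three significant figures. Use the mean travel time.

t̄ = (17.4 + 16.4 + 17.4 + 14.3 + 16.0) / 5 = 16.3 s
v_surface = L / t̄ = 15.39 / 16.3 = 0.9442 m/s
v_mean = 0.87 × 0.9442 = 0.8214 m/s
Q = A × v_mean = 18.2 × 0.8214 = 14.95 m³/s

15.0 m³/s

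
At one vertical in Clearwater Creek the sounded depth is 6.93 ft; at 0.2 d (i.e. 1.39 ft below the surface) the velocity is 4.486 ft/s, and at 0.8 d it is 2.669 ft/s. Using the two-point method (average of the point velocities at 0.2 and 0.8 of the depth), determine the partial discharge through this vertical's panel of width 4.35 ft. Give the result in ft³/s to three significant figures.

108 ft³/s

v̄ = (4.486 + 2.669) / 2 = 3.578 ft/s
q = v̄ × d × w = 3.578 × 6.93 × 4.35 = 107.8 ft³/s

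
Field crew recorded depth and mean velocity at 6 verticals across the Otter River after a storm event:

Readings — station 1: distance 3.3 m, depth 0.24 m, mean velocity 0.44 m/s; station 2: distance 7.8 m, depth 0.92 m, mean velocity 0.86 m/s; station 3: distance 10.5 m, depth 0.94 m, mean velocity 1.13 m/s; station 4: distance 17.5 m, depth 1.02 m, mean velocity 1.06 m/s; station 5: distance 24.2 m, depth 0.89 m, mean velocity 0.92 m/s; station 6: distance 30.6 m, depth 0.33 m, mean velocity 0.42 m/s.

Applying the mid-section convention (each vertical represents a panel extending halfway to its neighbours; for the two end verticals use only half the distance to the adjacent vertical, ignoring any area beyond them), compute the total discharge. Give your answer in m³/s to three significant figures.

21.5 m³/s

w_1 = (7.8 − 3.3)/2 = 2.25 m; q_1 = 0.44 × 0.24 × 2.25 = 0.2376 m³/s
w_2 = (10.5 − 3.3)/2 = 3.6 m; q_2 = 0.86 × 0.92 × 3.6 = 2.848 m³/s
w_3 = (17.5 − 7.8)/2 = 4.85 m; q_3 = 1.13 × 0.94 × 4.85 = 5.152 m³/s
w_4 = (24.2 − 10.5)/2 = 6.85 m; q_4 = 1.06 × 1.02 × 6.85 = 7.406 m³/s
w_5 = (30.6 − 17.5)/2 = 6.55 m; q_5 = 0.92 × 0.89 × 6.55 = 5.363 m³/s
w_6 = (30.6 − 24.2)/2 = 3.2 m; q_6 = 0.42 × 0.33 × 3.2 = 0.4435 m³/s
Q = Σ qᵢ = 21.45 m³/s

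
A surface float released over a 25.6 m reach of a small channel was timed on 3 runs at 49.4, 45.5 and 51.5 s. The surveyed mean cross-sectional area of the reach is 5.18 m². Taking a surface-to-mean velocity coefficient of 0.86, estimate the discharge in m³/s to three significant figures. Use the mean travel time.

t̄ = (49.4 + 45.5 + 51.5) / 3 = 48.8 s
v_surface = L / t̄ = 25.6 / 48.8 = 0.5246 m/s
v_mean = 0.86 × 0.5246 = 0.4511 m/s
Q = A × v_mean = 5.18 × 0.4511 = 2.337 m³/s

2.34 m³/s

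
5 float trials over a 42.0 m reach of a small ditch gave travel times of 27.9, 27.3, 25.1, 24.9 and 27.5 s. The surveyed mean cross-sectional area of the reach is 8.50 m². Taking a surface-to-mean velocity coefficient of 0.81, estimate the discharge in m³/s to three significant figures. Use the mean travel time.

t̄ = (27.9 + 27.3 + 25.1 + 24.9 + 27.5) / 5 = 26.54 s
v_surface = L / t̄ = 42.0 / 26.54 = 1.583 m/s
v_mean = 0.81 × 1.583 = 1.282 m/s
Q = A × v_mean = 8.50 × 1.282 = 10.90 m³/s

10.9 m³/s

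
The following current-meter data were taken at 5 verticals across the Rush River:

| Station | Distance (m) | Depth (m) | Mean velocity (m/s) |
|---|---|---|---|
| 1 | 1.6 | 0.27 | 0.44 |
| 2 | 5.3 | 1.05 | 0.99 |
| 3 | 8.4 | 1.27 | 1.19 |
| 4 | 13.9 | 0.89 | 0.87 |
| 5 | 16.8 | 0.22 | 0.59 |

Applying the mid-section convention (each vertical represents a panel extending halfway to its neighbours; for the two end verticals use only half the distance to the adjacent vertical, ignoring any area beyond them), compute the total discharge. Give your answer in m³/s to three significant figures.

w_1 = (5.3 − 1.6)/2 = 1.85 m; q_1 = 0.44 × 0.27 × 1.85 = 0.2198 m³/s
w_2 = (8.4 − 1.6)/2 = 3.4 m; q_2 = 0.99 × 1.05 × 3.4 = 3.534 m³/s
w_3 = (13.9 − 5.3)/2 = 4.3 m; q_3 = 1.19 × 1.27 × 4.3 = 6.499 m³/s
w_4 = (16.8 − 8.4)/2 = 4.2 m; q_4 = 0.87 × 0.89 × 4.2 = 3.252 m³/s
w_5 = (16.8 − 13.9)/2 = 1.45 m; q_5 = 0.59 × 0.22 × 1.45 = 0.1882 m³/s
Q = Σ qᵢ = 13.69 m³/s

13.7 m³/s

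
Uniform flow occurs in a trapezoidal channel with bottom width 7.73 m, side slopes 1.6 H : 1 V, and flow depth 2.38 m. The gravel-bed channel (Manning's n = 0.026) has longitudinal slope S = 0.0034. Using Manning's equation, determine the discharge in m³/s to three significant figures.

A = (b + z·y)·y = (7.73 + 1.6×2.38)×2.38 = 27.46 m²
P = b + 2y√(1+z²) = 7.73 + 2×2.38×√(1+1.6²) = 16.71 m
R = A/P = 27.46/16.71 = 1.643 m
Q = (1/n)·A·R^(2/3)·S^(1/2) = (1/0.026) × 27.46 × 1.643^(2/3) × 0.0034^(1/2) = 85.76 m³/s

85.8 m³/s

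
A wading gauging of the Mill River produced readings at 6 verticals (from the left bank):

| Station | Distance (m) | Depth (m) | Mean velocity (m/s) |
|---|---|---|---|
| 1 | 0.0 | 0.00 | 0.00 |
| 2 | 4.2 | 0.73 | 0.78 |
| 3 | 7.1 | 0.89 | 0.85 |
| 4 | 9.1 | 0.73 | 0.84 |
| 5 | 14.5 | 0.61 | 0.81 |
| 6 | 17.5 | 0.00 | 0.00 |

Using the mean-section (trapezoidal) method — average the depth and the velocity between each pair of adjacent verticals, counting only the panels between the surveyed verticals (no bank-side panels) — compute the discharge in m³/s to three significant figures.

7.24 m³/s

Panel 1-2: Δb = 4.2 m, d̄ = (0.00+0.73)/2 = 0.365, v̄ = (0.00+0.78)/2 = 0.39 → q = 4.2×0.365×0.39 = 0.5979 m³/s
Panel 2-3: Δb = 2.9 m, d̄ = (0.73+0.89)/2 = 0.81, v̄ = (0.78+0.85)/2 = 0.815 → q = 2.9×0.81×0.815 = 1.914 m³/s
Panel 3-4: Δb = 2 m, d̄ = (0.89+0.73)/2 = 0.81, v̄ = (0.85+0.84)/2 = 0.845 → q = 2×0.81×0.845 = 1.369 m³/s
Panel 4-5: Δb = 5.4 m, d̄ = (0.73+0.61)/2 = 0.67, v̄ = (0.84+0.81)/2 = 0.825 → q = 5.4×0.67×0.825 = 2.985 m³/s
Panel 5-6: Δb = 3 m, d̄ = (0.61+0.00)/2 = 0.305, v̄ = (0.81+0.00)/2 = 0.405 → q = 3×0.305×0.405 = 0.3706 m³/s
Q = Σ q = 7.237 m³/s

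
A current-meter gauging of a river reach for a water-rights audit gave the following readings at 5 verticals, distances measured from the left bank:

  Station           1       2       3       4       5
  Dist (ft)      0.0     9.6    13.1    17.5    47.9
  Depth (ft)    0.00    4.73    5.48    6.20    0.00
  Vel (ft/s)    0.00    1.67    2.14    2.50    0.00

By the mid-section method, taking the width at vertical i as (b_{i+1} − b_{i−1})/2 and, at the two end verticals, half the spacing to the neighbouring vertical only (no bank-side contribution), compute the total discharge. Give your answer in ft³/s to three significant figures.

368 ft³/s

w_2 = (13.1 − 0.0)/2 = 6.55 ft; q_2 = 1.67 × 4.73 × 6.55 = 51.74 ft³/s
w_3 = (17.5 − 9.6)/2 = 3.95 ft; q_3 = 2.14 × 5.48 × 3.95 = 46.32 ft³/s
w_4 = (47.9 − 13.1)/2 = 17.4 ft; q_4 = 2.50 × 6.20 × 17.4 = 269.7 ft³/s
Stations 1, 5 contribute zero (depth or velocity is 0).
Q = Σ qᵢ = 367.8 ft³/s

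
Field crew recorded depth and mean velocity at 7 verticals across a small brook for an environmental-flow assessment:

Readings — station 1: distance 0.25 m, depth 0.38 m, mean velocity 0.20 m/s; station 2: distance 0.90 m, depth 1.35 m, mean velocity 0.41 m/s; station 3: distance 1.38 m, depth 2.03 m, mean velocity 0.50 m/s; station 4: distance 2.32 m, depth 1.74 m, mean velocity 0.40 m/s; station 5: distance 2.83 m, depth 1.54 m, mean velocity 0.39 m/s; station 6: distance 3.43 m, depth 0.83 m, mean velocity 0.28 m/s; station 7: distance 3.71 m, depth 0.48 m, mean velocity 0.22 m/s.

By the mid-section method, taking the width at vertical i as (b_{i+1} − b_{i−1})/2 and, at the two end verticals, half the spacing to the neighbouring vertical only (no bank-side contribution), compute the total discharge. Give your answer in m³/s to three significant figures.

2.01 m³/s

w_1 = (0.90 − 0.25)/2 = 0.325 m; q_1 = 0.20 × 0.38 × 0.325 = 0.02470 m³/s
w_2 = (1.38 − 0.25)/2 = 0.565 m; q_2 = 0.41 × 1.35 × 0.565 = 0.3127 m³/s
w_3 = (2.32 − 0.90)/2 = 0.71 m; q_3 = 0.50 × 2.03 × 0.71 = 0.7207 m³/s
w_4 = (2.83 − 1.38)/2 = 0.725 m; q_4 = 0.40 × 1.74 × 0.725 = 0.5046 m³/s
w_5 = (3.43 − 2.32)/2 = 0.555 m; q_5 = 0.39 × 1.54 × 0.555 = 0.3333 m³/s
w_6 = (3.71 − 2.83)/2 = 0.44 m; q_6 = 0.28 × 0.83 × 0.44 = 0.1023 m³/s
w_7 = (3.71 − 3.43)/2 = 0.14 m; q_7 = 0.22 × 0.48 × 0.14 = 0.01478 m³/s
Q = Σ qᵢ = 2.013 m³/s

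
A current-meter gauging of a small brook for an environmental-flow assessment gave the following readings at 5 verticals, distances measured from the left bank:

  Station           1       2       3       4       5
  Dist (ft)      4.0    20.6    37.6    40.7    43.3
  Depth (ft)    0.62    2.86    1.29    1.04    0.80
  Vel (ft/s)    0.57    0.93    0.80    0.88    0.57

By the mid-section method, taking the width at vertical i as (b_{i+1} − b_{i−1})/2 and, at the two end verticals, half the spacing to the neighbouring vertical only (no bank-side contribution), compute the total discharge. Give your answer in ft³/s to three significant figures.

61.2 ft³/s

w_1 = (20.6 − 4.0)/2 = 8.3 ft; q_1 = 0.57 × 0.62 × 8.3 = 2.933 ft³/s
w_2 = (37.6 − 4.0)/2 = 16.8 ft; q_2 = 0.93 × 2.86 × 16.8 = 44.68 ft³/s
w_3 = (40.7 − 20.6)/2 = 10.05 ft; q_3 = 0.80 × 1.29 × 10.05 = 10.37 ft³/s
w_4 = (43.3 − 37.6)/2 = 2.85 ft; q_4 = 0.88 × 1.04 × 2.85 = 2.608 ft³/s
w_5 = (43.3 − 40.7)/2 = 1.3 ft; q_5 = 0.57 × 0.80 × 1.3 = 0.5928 ft³/s
Q = Σ qᵢ = 61.19 ft³/s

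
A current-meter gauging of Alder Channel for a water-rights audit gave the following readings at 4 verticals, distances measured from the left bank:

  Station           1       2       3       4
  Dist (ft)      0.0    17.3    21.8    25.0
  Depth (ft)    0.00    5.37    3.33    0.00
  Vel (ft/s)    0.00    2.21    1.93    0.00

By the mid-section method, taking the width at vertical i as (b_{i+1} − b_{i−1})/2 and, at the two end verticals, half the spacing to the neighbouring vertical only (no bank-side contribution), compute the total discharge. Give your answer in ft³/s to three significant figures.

154 ft³/s

w_2 = (21.8 − 0.0)/2 = 10.9 ft; q_2 = 2.21 × 5.37 × 10.9 = 129.4 ft³/s
w_3 = (25.0 − 17.3)/2 = 3.85 ft; q_3 = 1.93 × 3.33 × 3.85 = 24.74 ft³/s
Stations 1, 4 contribute zero (depth or velocity is 0).
Q = Σ qᵢ = 154.1 ft³/s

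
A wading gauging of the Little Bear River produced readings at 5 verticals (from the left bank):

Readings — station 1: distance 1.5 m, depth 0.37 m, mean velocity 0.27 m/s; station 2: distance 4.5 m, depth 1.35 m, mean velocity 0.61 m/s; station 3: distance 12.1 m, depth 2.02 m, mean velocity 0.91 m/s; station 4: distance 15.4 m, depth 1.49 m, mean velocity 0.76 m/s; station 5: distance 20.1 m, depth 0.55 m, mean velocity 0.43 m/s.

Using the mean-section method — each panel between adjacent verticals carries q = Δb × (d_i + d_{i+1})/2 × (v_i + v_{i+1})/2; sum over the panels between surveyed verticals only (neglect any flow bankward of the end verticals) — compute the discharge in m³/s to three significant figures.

18.6 m³/s

Panel 1-2: Δb = 3 m, d̄ = (0.37+1.35)/2 = 0.86, v̄ = (0.27+0.61)/2 = 0.44 → q = 3×0.86×0.44 = 1.135 m³/s
Panel 2-3: Δb = 7.6 m, d̄ = (1.35+2.02)/2 = 1.685, v̄ = (0.61+0.91)/2 = 0.76 → q = 7.6×1.685×0.76 = 9.733 m³/s
Panel 3-4: Δb = 3.3 m, d̄ = (2.02+1.49)/2 = 1.755, v̄ = (0.91+0.76)/2 = 0.835 → q = 3.3×1.755×0.835 = 4.836 m³/s
Panel 4-5: Δb = 4.7 m, d̄ = (1.49+0.55)/2 = 1.02, v̄ = (0.76+0.43)/2 = 0.595 → q = 4.7×1.02×0.595 = 2.852 m³/s
Q = Σ q = 18.56 m³/s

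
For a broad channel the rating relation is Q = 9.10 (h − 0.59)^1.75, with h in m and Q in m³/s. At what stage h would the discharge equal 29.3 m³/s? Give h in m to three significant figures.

2.54 m

h − h₀ = (Q/C)^(1/b) = (29.3/9.10)^(1/1.75) = 1.951 m
h = 0.59 + 1.951 = 2.541 m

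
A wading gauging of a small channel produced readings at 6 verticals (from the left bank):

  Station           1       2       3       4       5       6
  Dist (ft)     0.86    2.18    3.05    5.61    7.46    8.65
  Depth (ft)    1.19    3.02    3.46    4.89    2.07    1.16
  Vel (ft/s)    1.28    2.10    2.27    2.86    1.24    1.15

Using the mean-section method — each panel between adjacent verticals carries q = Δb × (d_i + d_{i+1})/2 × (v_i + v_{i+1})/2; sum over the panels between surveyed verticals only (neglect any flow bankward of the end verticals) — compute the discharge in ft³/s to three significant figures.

53.8 ft³/s

Panel 1-2: Δb = 1.32 ft, d̄ = (1.19+3.02)/2 = 2.105, v̄ = (1.28+2.10)/2 = 1.69 → q = 1.32×2.105×1.69 = 4.696 ft³/s
Panel 2-3: Δb = 0.87 ft, d̄ = (3.02+3.46)/2 = 3.24, v̄ = (2.10+2.27)/2 = 2.185 → q = 0.87×3.24×2.185 = 6.159 ft³/s
Panel 3-4: Δb = 2.56 ft, d̄ = (3.46+4.89)/2 = 4.175, v̄ = (2.27+2.86)/2 = 2.565 → q = 2.56×4.175×2.565 = 27.41 ft³/s
Panel 4-5: Δb = 1.85 ft, d̄ = (4.89+2.07)/2 = 3.48, v̄ = (2.86+1.24)/2 = 2.05 → q = 1.85×3.48×2.05 = 13.20 ft³/s
Panel 5-6: Δb = 1.19 ft, d̄ = (2.07+1.16)/2 = 1.615, v̄ = (1.24+1.15)/2 = 1.195 → q = 1.19×1.615×1.195 = 2.297 ft³/s
Q = Σ q = 53.76 ft³/s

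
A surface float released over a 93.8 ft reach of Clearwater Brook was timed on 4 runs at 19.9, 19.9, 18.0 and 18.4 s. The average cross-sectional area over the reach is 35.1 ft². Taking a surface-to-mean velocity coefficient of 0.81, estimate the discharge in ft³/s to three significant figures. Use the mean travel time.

140 ft³/s

t̄ = (19.9 + 19.9 + 18.0 + 18.4) / 4 = 19.05 s
v_surface = L / t̄ = 93.8 / 19.05 = 4.924 ft/s
v_mean = 0.81 × 4.924 = 3.988 ft/s
Q = A × v_mean = 35.1 × 3.988 = 140.0 ft³/s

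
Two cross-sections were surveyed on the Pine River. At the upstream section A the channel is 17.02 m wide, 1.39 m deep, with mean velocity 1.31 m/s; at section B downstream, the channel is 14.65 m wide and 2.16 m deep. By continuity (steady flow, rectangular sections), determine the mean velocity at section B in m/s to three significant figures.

Q = A₁V₁ = (17.02×1.39) × 1.31 = 30.99 m³/s
A₂ = 14.65 × 2.16 = 31.64 m²
V₂ = Q/A₂ = 30.99/31.64 = 0.9794 m/s

0.979 m/s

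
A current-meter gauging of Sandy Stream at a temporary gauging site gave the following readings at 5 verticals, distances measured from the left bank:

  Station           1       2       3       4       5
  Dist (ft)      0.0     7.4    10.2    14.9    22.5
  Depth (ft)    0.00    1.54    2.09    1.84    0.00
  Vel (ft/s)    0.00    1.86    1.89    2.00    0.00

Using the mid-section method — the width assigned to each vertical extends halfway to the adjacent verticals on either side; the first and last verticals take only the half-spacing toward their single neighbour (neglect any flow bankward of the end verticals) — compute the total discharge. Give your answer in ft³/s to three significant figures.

w_2 = (10.2 − 0.0)/2 = 5.1 ft; q_2 = 1.86 × 1.54 × 5.1 = 14.61 ft³/s
w_3 = (14.9 − 7.4)/2 = 3.75 ft; q_3 = 1.89 × 2.09 × 3.75 = 14.81 ft³/s
w_4 = (22.5 − 10.2)/2 = 6.15 ft; q_4 = 2.00 × 1.84 × 6.15 = 22.63 ft³/s
Stations 1, 5 contribute zero (depth or velocity is 0).
Q = Σ qᵢ = 52.05 ft³/s

52.1 ft³/s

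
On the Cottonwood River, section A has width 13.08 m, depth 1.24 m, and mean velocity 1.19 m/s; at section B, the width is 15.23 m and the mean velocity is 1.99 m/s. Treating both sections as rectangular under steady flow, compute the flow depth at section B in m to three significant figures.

Q = A₁V₁ = (13.08×1.24) × 1.19 = 19.30 m³/s
d₂ = Q/(b₂ V₂) = 19.30/(15.23×1.99) = 0.6368 m

0.637 m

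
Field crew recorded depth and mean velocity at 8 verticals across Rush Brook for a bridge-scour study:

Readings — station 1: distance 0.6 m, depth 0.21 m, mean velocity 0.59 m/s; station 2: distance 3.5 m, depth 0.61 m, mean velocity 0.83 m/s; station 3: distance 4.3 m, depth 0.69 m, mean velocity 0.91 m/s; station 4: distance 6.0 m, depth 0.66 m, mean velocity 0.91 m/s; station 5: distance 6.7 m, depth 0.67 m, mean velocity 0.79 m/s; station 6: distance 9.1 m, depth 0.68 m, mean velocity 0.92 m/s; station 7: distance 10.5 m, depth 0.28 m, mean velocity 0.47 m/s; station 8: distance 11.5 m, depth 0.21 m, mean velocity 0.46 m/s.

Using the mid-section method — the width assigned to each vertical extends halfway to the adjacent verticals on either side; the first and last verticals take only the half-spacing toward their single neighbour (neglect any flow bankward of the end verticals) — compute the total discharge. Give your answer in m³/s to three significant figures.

4.84 m³/s

w_1 = (3.5 − 0.6)/2 = 1.45 m; q_1 = 0.59 × 0.21 × 1.45 = 0.1797 m³/s
w_2 = (4.3 − 0.6)/2 = 1.85 m; q_2 = 0.83 × 0.61 × 1.85 = 0.9367 m³/s
w_3 = (6.0 − 3.5)/2 = 1.25 m; q_3 = 0.91 × 0.69 × 1.25 = 0.7849 m³/s
w_4 = (6.7 − 4.3)/2 = 1.2 m; q_4 = 0.91 × 0.66 × 1.2 = 0.7207 m³/s
w_5 = (9.1 − 6.0)/2 = 1.55 m; q_5 = 0.79 × 0.67 × 1.55 = 0.8204 m³/s
w_6 = (10.5 − 6.7)/2 = 1.9 m; q_6 = 0.92 × 0.68 × 1.9 = 1.189 m³/s
w_7 = (11.5 − 9.1)/2 = 1.2 m; q_7 = 0.47 × 0.28 × 1.2 = 0.1579 m³/s
w_8 = (11.5 − 10.5)/2 = 0.5 m; q_8 = 0.46 × 0.21 × 0.5 = 0.04830 m³/s
Q = Σ qᵢ = 4.837 m³/s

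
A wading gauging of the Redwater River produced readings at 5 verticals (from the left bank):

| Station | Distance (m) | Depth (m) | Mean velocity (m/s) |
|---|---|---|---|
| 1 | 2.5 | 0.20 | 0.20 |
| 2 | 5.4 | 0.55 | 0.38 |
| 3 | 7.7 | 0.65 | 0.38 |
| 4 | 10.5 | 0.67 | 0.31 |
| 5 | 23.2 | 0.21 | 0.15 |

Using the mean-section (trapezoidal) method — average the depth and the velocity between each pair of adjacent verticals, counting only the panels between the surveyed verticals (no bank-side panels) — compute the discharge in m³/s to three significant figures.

2.76 m³/s

Panel 1-2: Δb = 2.9 m, d̄ = (0.20+0.55)/2 = 0.375, v̄ = (0.20+0.38)/2 = 0.29 → q = 2.9×0.375×0.29 = 0.3154 m³/s
Panel 2-3: Δb = 2.3 m, d̄ = (0.55+0.65)/2 = 0.6, v̄ = (0.38+0.38)/2 = 0.38 → q = 2.3×0.6×0.38 = 0.5244 m³/s
Panel 3-4: Δb = 2.8 m, d̄ = (0.65+0.67)/2 = 0.66, v̄ = (0.38+0.31)/2 = 0.345 → q = 2.8×0.66×0.345 = 0.6376 m³/s
Panel 4-5: Δb = 12.7 m, d̄ = (0.67+0.21)/2 = 0.44, v̄ = (0.31+0.15)/2 = 0.23 → q = 12.7×0.44×0.23 = 1.285 m³/s
Q = Σ q = 2.763 m³/s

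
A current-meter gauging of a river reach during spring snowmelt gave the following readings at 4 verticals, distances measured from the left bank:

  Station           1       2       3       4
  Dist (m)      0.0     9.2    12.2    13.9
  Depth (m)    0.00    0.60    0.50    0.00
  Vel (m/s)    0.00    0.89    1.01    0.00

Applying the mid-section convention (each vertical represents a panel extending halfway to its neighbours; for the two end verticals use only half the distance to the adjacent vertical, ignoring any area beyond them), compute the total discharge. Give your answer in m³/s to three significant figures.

4.44 m³/s

w_2 = (12.2 − 0.0)/2 = 6.1 m; q_2 = 0.89 × 0.60 × 6.1 = 3.257 m³/s
w_3 = (13.9 − 9.2)/2 = 2.35 m; q_3 = 1.01 × 0.50 × 2.35 = 1.187 m³/s
Stations 1, 4 contribute zero (depth or velocity is 0).
Q = Σ qᵢ = 4.444 m³/s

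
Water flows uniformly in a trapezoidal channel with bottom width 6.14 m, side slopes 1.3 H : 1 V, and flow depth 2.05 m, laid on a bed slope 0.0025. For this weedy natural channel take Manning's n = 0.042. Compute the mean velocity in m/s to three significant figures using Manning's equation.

A = (b + z·y)·y = (6.14 + 1.3×2.05)×2.05 = 18.05 m²
P = b + 2y√(1+z²) = 6.14 + 2×2.05×√(1+1.3²) = 12.86 m
R = A/P = 18.05/12.86 = 1.403 m
Q = (1/n)·A·R^(2/3)·S^(1/2) = (1/0.042) × 18.05 × 1.403^(2/3) × 0.0025^(1/2) = 26.93 m³/s
V = Q/A = 26.93/18.05 = 1.492 m/s

1.49 m/s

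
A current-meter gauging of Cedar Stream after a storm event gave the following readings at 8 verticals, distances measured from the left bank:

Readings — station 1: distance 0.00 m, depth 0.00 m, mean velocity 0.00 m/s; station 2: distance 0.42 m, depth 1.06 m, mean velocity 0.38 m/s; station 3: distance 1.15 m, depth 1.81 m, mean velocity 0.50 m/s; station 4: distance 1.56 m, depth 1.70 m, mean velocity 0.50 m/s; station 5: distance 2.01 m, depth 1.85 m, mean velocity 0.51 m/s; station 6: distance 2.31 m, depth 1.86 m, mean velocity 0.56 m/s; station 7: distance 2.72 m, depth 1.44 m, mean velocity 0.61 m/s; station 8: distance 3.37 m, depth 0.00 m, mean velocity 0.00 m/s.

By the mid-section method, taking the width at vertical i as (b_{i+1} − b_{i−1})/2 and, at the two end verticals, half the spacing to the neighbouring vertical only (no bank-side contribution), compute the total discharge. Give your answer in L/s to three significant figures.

2300 L/s

w_2 = (1.15 − 0.00)/2 = 0.575 m; q_2 = 0.38 × 1.06 × 0.575 = 0.2316 m³/s
w_3 = (1.56 − 0.42)/2 = 0.57 m; q_3 = 0.50 × 1.81 × 0.57 = 0.5159 m³/s
w_4 = (2.01 − 1.15)/2 = 0.43 m; q_4 = 0.50 × 1.70 × 0.43 = 0.3655 m³/s
w_5 = (2.31 − 1.56)/2 = 0.375 m; q_5 = 0.51 × 1.85 × 0.375 = 0.3538 m³/s
w_6 = (2.72 − 2.01)/2 = 0.355 m; q_6 = 0.56 × 1.86 × 0.355 = 0.3698 m³/s
w_7 = (3.37 − 2.31)/2 = 0.53 m; q_7 = 0.61 × 1.44 × 0.53 = 0.4656 m³/s
Stations 1, 8 contribute zero (depth or velocity is 0).
Q = Σ qᵢ = 2.302 m³/s
= 2.302 × 1000 = 2302 L/s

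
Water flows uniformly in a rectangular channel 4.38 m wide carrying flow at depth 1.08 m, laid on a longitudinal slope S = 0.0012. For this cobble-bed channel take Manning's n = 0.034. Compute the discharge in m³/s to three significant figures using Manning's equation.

A = b·y = 4.38 × 1.08 = 4.730 m²
P = b + 2y = 4.38 + 2×1.08 = 6.540 m
R = A/P = 4.730/6.540 = 0.7233 m
Q = (1/n)·A·R^(2/3)·S^(1/2) = (1/0.034) × 4.730 × 0.7233^(2/3) × 0.0012^(1/2) = 3.883 m³/s

3.88 m³/s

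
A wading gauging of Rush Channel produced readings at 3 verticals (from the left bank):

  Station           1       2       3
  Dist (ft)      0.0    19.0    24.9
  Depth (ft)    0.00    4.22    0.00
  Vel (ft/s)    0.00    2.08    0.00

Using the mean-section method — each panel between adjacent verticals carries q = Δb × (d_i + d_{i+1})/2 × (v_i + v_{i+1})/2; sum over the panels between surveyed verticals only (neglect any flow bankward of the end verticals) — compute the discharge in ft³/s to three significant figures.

54.6 ft³/s

Panel 1-2: Δb = 19 ft, d̄ = (0.00+4.22)/2 = 2.11, v̄ = (0.00+2.08)/2 = 1.04 → q = 19×2.11×1.04 = 41.69 ft³/s
Panel 2-3: Δb = 5.9 ft, d̄ = (4.22+0.00)/2 = 2.11, v̄ = (2.08+0.00)/2 = 1.04 → q = 5.9×2.11×1.04 = 12.95 ft³/s
Q = Σ q = 54.64 ft³/s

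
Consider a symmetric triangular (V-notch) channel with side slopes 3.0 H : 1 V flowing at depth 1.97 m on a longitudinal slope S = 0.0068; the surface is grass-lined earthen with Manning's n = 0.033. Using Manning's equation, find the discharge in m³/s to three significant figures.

27.8 m³/s

A = z·y² = 3.0×1.97² = 11.64 m²
P = 2y√(1+z²) = 2×1.97×√(1+3.0²) = 12.46 m
R = A/P = 11.64/12.46 = 0.9345 m
Q = (1/n)·A·R^(2/3)·S^(1/2) = (1/0.033) × 11.64 × 0.9345^(2/3) × 0.0068^(1/2) = 27.81 m³/s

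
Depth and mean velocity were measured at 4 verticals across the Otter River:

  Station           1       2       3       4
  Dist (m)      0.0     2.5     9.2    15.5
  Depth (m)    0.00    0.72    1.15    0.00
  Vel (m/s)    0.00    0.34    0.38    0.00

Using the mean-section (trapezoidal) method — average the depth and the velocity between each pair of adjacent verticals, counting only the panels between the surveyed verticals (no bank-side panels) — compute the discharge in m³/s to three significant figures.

3.10 m³/s

Panel 1-2: Δb = 2.5 m, d̄ = (0.00+0.72)/2 = 0.36, v̄ = (0.00+0.34)/2 = 0.17 → q = 2.5×0.36×0.17 = 0.1530 m³/s
Panel 2-3: Δb = 6.7 m, d̄ = (0.72+1.15)/2 = 0.935, v̄ = (0.34+0.38)/2 = 0.36 → q = 6.7×0.935×0.36 = 2.255 m³/s
Panel 3-4: Δb = 6.3 m, d̄ = (1.15+0.00)/2 = 0.575, v̄ = (0.38+0.00)/2 = 0.19 → q = 6.3×0.575×0.19 = 0.6883 m³/s
Q = Σ q = 3.096 m³/s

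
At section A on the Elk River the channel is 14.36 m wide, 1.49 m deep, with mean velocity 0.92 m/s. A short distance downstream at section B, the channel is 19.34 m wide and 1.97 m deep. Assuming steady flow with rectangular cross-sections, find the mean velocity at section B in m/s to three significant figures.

Q = A₁V₁ = (14.36×1.49) × 0.92 = 19.68 m³/s
A₂ = 19.34 × 1.97 = 38.10 m²
V₂ = Q/A₂ = 19.68/38.10 = 0.5167 m/s

0.517 m/s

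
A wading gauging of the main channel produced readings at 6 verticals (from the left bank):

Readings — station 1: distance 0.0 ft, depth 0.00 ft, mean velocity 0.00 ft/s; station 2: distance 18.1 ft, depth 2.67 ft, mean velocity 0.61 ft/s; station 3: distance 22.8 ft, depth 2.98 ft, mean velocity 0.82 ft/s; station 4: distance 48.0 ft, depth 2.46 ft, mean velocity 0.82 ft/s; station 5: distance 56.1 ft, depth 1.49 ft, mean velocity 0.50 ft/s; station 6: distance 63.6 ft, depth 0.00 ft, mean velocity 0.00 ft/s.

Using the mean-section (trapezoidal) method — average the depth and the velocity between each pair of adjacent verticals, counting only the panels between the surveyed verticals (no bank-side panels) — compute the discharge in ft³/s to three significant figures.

85.0 ft³/s

Panel 1-2: Δb = 18.1 ft, d̄ = (0.00+2.67)/2 = 1.335, v̄ = (0.00+0.61)/2 = 0.305 → q = 18.1×1.335×0.305 = 7.370 ft³/s
Panel 2-3: Δb = 4.7 ft, d̄ = (2.67+2.98)/2 = 2.825, v̄ = (0.61+0.82)/2 = 0.715 → q = 4.7×2.825×0.715 = 9.493 ft³/s
Panel 3-4: Δb = 25.2 ft, d̄ = (2.98+2.46)/2 = 2.72, v̄ = (0.82+0.82)/2 = 0.82 → q = 25.2×2.72×0.82 = 56.21 ft³/s
Panel 4-5: Δb = 8.1 ft, d̄ = (2.46+1.49)/2 = 1.975, v̄ = (0.82+0.50)/2 = 0.66 → q = 8.1×1.975×0.66 = 10.56 ft³/s
Panel 5-6: Δb = 7.5 ft, d̄ = (1.49+0.00)/2 = 0.745, v̄ = (0.50+0.00)/2 = 0.25 → q = 7.5×0.745×0.25 = 1.397 ft³/s
Q = Σ q = 85.02 ft³/s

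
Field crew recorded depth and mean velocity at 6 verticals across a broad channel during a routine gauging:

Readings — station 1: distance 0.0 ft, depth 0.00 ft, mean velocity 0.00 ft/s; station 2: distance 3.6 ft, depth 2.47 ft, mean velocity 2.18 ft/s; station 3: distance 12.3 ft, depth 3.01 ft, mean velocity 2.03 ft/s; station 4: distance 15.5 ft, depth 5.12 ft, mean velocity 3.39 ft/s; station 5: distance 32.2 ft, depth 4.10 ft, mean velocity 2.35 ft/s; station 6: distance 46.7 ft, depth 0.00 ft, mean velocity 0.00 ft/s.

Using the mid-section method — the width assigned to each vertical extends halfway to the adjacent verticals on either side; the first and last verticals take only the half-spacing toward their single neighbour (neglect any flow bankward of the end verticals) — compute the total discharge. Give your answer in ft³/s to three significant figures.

w_2 = (12.3 − 0.0)/2 = 6.15 ft; q_2 = 2.18 × 2.47 × 6.15 = 33.12 ft³/s
w_3 = (15.5 − 3.6)/2 = 5.95 ft; q_3 = 2.03 × 3.01 × 5.95 = 36.36 ft³/s
w_4 = (32.2 − 12.3)/2 = 9.95 ft; q_4 = 3.39 × 5.12 × 9.95 = 172.7 ft³/s
w_5 = (46.7 − 15.5)/2 = 15.6 ft; q_5 = 2.35 × 4.10 × 15.6 = 150.3 ft³/s
Stations 1, 6 contribute zero (depth or velocity is 0).
Q = Σ qᵢ = 392.5 ft³/s

392 ft³/s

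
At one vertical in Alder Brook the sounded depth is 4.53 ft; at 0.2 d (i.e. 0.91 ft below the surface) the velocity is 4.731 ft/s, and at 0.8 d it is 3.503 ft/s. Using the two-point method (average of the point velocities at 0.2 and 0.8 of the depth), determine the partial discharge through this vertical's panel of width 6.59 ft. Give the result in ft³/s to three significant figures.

123 ft³/s

v̄ = (4.731 + 3.503) / 2 = 4.117 ft/s
q = v̄ × d × w = 4.117 × 4.53 × 6.59 = 122.9 ft³/s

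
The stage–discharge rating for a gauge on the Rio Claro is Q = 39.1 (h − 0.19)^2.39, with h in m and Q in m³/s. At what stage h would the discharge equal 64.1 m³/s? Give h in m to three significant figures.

h − h₀ = (Q/C)^(1/b) = (64.1/39.1)^(1/2.39) = 1.230 m
h = 0.19 + 1.230 = 1.420 m

1.42 m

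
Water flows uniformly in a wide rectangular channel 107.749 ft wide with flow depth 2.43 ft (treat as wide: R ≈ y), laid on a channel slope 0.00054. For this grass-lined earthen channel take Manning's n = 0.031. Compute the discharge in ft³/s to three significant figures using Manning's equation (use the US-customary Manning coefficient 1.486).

527 ft³/s

A = b·y = 107.749 × 2.43 = 261.8 ft²
Wide channel: R ≈ y = 2.43 ft
Q = (1.486/n)·A·R^(2/3)·S^(1/2) = (1.486/0.031) × 261.8 × 2.430^(2/3) × 0.00054^(1/2) = 527.2 ft³/s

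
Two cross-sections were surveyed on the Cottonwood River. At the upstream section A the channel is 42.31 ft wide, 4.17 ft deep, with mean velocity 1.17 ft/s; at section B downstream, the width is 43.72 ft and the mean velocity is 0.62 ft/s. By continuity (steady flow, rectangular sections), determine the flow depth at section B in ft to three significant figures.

7.62 ft

Q = A₁V₁ = (42.31×4.17) × 1.17 = 206.4 ft³/s
d₂ = Q/(b₂ V₂) = 206.4/(43.72×0.62) = 7.615 ft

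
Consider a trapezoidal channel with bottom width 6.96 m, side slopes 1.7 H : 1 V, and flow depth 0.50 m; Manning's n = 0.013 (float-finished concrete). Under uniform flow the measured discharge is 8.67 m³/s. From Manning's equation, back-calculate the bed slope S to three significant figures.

A = (b + z·y)·y = (6.96 + 1.7×0.50)×0.50 = 3.905 m²
P = b + 2y√(1+z²) = 6.96 + 2×0.50×√(1+1.7²) = 8.932 m
R = A/P = 3.905/8.932 = 0.4372 m
S = (Q·n / (1·A·R^(2/3)))² = (8.67×0.013 / (1×3.905×0.5760))² = 0.002511

0.00251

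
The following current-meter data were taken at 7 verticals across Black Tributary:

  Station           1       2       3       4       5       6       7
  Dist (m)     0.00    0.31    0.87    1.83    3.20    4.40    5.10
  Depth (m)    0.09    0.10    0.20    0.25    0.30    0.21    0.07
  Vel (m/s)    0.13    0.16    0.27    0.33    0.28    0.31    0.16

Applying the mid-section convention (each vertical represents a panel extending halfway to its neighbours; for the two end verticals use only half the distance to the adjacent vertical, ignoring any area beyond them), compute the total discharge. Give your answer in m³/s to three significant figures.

0.320 m³/s

w_1 = (0.31 − 0.00)/2 = 0.155 m; q_1 = 0.13 × 0.09 × 0.155 = 0.001814 m³/s
w_2 = (0.87 − 0.00)/2 = 0.435 m; q_2 = 0.16 × 0.10 × 0.435 = 0.006960 m³/s
w_3 = (1.83 − 0.31)/2 = 0.76 m; q_3 = 0.27 × 0.20 × 0.76 = 0.04104 m³/s
w_4 = (3.20 − 0.87)/2 = 1.165 m; q_4 = 0.33 × 0.25 × 1.165 = 0.09611 m³/s
w_5 = (4.40 − 1.83)/2 = 1.285 m; q_5 = 0.28 × 0.30 × 1.285 = 0.1079 m³/s
w_6 = (5.10 − 3.20)/2 = 0.95 m; q_6 = 0.31 × 0.21 × 0.95 = 0.06185 m³/s
w_7 = (5.10 − 4.40)/2 = 0.35 m; q_7 = 0.16 × 0.07 × 0.35 = 0.003920 m³/s
Q = Σ qᵢ = 0.3196 m³/s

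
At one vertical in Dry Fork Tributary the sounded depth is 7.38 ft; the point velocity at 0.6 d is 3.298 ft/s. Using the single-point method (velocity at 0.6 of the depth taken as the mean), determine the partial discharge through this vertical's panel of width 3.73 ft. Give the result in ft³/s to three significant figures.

v̄ = v₀.₆ = 3.298 ft/s
q = v̄ × d × w = 3.298 × 7.38 × 3.73 = 90.79 ft³/s

90.8 ft³/s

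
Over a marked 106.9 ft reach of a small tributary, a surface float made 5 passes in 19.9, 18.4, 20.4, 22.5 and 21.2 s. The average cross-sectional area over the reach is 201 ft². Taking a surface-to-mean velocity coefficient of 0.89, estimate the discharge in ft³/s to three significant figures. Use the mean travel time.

934 ft³/s

t̄ = (19.9 + 18.4 + 20.4 + 22.5 + 21.2) / 5 = 20.48 s
v_surface = L / t̄ = 106.9 / 20.48 = 5.220 ft/s
v_mean = 0.89 × 5.220 = 4.646 ft/s
Q = A × v_mean = 201 × 4.646 = 933.8 ft³/s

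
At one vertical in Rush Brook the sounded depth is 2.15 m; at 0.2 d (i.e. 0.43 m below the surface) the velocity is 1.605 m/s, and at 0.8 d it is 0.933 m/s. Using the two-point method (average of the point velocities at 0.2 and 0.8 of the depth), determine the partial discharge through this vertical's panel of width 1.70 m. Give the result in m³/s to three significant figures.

v̄ = (1.605 + 0.933) / 2 = 1.269 m/s
q = v̄ × d × w = 1.269 × 2.15 × 1.70 = 4.638 m³/s

4.64 m³/s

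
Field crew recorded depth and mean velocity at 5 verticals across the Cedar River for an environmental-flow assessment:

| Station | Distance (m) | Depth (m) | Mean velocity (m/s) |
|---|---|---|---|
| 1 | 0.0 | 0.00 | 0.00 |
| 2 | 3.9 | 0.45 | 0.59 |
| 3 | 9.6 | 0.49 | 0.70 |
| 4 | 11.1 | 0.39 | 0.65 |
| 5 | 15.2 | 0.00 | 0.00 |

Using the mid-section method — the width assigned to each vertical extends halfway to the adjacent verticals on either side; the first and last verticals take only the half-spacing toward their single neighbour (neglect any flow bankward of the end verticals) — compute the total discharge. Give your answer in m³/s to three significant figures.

w_2 = (9.6 − 0.0)/2 = 4.8 m; q_2 = 0.59 × 0.45 × 4.8 = 1.274 m³/s
w_3 = (11.1 − 3.9)/2 = 3.6 m; q_3 = 0.70 × 0.49 × 3.6 = 1.235 m³/s
w_4 = (15.2 − 9.6)/2 = 2.8 m; q_4 = 0.65 × 0.39 × 2.8 = 0.7098 m³/s
Stations 1, 5 contribute zero (depth or velocity is 0).
Q = Σ qᵢ = 3.219 m³/s

3.22 m³/s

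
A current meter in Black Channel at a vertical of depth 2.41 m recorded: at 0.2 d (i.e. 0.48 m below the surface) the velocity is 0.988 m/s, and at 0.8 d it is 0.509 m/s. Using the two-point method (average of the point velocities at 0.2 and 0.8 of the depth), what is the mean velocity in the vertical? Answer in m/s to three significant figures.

0.749 m/s

v̄ = (0.988 + 0.509) / 2 = 0.7485 m/s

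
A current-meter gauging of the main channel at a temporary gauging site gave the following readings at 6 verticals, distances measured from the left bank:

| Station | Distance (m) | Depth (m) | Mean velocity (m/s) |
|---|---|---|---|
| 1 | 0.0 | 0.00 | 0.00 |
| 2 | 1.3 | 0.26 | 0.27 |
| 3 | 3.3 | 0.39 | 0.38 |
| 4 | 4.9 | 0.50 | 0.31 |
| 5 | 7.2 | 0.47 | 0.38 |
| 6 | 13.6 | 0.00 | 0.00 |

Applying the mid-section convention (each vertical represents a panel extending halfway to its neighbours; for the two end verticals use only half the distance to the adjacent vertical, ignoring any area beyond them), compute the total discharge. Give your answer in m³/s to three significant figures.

1.46 m³/s

w_2 = (3.3 − 0.0)/2 = 1.65 m; q_2 = 0.27 × 0.26 × 1.65 = 0.1158 m³/s
w_3 = (4.9 − 1.3)/2 = 1.8 m; q_3 = 0.38 × 0.39 × 1.8 = 0.2668 m³/s
w_4 = (7.2 − 3.3)/2 = 1.95 m; q_4 = 0.31 × 0.50 × 1.95 = 0.3023 m³/s
w_5 = (13.6 − 4.9)/2 = 4.35 m; q_5 = 0.38 × 0.47 × 4.35 = 0.7769 m³/s
Stations 1, 6 contribute zero (depth or velocity is 0).
Q = Σ qᵢ = 1.462 m³/s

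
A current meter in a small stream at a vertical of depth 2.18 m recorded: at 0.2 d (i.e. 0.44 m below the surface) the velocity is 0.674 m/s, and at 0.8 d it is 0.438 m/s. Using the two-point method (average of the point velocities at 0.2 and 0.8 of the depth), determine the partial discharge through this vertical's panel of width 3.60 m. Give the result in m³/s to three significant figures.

4.36 m³/s

v̄ = (0.674 + 0.438) / 2 = 0.5560 m/s
q = v̄ × d × w = 0.5560 × 2.18 × 3.60 = 4.363 m³/s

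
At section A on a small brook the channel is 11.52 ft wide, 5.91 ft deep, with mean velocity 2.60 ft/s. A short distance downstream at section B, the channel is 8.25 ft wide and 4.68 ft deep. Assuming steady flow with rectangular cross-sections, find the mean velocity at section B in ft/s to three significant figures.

4.58 ft/s

Q = A₁V₁ = (11.52×5.91) × 2.60 = 177.0 ft³/s
A₂ = 8.25 × 4.68 = 38.61 ft²
V₂ = Q/A₂ = 177.0/38.61 = 4.585 ft/s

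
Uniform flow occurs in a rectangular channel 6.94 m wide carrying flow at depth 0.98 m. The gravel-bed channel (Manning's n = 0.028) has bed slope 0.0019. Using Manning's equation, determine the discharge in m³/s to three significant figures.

8.85 m³/s

A = b·y = 6.94 × 0.98 = 6.801 m²
P = b + 2y = 6.94 + 2×0.98 = 8.900 m
R = A/P = 6.801/8.900 = 0.7642 m
Q = (1/n)·A·R^(2/3)·S^(1/2) = (1/0.028) × 6.801 × 0.7642^(2/3) × 0.0019^(1/2) = 8.850 m³/s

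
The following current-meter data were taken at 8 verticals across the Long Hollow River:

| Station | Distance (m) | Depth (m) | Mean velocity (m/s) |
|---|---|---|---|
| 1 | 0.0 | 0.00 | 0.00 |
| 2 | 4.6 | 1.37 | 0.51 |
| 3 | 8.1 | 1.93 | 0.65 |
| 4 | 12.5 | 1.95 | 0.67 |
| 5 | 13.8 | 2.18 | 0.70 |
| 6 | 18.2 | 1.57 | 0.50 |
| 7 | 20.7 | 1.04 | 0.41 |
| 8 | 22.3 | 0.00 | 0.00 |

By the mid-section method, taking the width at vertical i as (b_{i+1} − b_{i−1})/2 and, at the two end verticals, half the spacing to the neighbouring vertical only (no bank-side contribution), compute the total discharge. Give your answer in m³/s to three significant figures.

w_2 = (8.1 − 0.0)/2 = 4.05 m; q_2 = 0.51 × 1.37 × 4.05 = 2.830 m³/s
w_3 = (12.5 − 4.6)/2 = 3.95 m; q_3 = 0.65 × 1.93 × 3.95 = 4.955 m³/s
w_4 = (13.8 − 8.1)/2 = 2.85 m; q_4 = 0.67 × 1.95 × 2.85 = 3.724 m³/s
w_5 = (18.2 − 12.5)/2 = 2.85 m; q_5 = 0.70 × 2.18 × 2.85 = 4.349 m³/s
w_6 = (20.7 − 13.8)/2 = 3.45 m; q_6 = 0.50 × 1.57 × 3.45 = 2.708 m³/s
w_7 = (22.3 − 18.2)/2 = 2.05 m; q_7 = 0.41 × 1.04 × 2.05 = 0.8741 m³/s
Stations 1, 8 contribute zero (depth or velocity is 0).
Q = Σ qᵢ = 19.44 m³/s

19.4 m³/s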